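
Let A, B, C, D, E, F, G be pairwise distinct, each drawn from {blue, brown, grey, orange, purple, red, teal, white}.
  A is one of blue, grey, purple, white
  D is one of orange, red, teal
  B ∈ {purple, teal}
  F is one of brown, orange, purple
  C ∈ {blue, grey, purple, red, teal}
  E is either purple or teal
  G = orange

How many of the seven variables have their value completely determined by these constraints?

G has just one choice, so G = orange. Eliminate orange elsewhere: D, F.
B and E share exactly the 2 values {purple, teal}; by pigeonhole those values go to them, so strike purple, teal from A, C, D, F.
D must be red (only option left). So C can't be red.
F's domain is down to {brown}, so F = brown.
Determined: D=red, F=brown, G=orange. The other variables each still have more than one consistent value. That makes 3.

3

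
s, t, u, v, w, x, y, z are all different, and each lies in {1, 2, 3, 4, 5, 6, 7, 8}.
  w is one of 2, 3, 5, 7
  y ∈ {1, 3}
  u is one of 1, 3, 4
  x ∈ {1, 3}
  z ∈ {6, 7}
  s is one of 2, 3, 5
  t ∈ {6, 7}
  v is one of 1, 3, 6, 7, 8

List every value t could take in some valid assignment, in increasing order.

6, 7

The 8 variables together cover exactly {1, 2, 3, 4, 5, 6, 7, 8} — 8 values for 8 variables — and 4 appears only in u's list, so u = 4.
The 7 still-open variables together cover exactly {1, 2, 3, 5, 6, 7, 8} — 7 values for 7 variables — and 8 appears only in v's list, so v = 8.
t and z between them cover only {6, 7} — a naked pair. Remove those values from w.
x and y share exactly the 2 values {1, 3}; by pigeonhole those values go to them, so strike 1, 3 from s, w.
No further eliminations apply; t can still be any of 6, 7.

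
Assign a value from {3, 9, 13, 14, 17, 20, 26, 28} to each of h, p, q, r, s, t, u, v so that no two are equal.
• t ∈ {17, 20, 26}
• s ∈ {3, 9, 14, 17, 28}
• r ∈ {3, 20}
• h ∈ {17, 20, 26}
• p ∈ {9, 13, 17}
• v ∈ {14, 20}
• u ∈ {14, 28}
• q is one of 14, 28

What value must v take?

The 8 variables draw from only 8 values {3, 9, 13, 14, 17, 20, 26, 28}, so each is used; only p can be 13, hence p = 13.
Among the 7 still-open variables, 9 fits only s (and all 7 values in {3, 9, 14, 17, 20, 26, 28} must be used), so s = 9.
The 6 still-open variables draw from only 6 values {3, 14, 17, 20, 26, 28}, so each is used; only r can be 3, hence r = 3.
q and u share exactly the 2 values {14, 28}; by pigeonhole those values go to them, so strike 14, 28 from v.
So v = 20.

20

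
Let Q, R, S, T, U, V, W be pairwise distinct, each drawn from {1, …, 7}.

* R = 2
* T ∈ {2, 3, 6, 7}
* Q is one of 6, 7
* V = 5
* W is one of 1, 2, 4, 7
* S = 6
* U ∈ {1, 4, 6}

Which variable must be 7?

R's domain is down to {2}, so R = 2. Eliminate 2 elsewhere: T, W.
S has just one choice, so S = 6. Eliminate 6 elsewhere: Q, T, U.
So 7 goes to Q.

Q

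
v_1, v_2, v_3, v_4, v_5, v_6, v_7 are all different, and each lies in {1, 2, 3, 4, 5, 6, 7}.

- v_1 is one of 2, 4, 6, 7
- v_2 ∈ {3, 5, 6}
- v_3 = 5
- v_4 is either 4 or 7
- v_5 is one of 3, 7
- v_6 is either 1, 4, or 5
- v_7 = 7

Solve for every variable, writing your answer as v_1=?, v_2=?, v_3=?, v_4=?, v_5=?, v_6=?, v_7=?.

v_1=2, v_2=6, v_3=5, v_4=4, v_5=3, v_6=1, v_7=7

v_3 must be 5 (only option left). Remove 5 from v_2, v_6.
v_7 must be 7 (only option left). So v_1, v_4, v_5 can't be 7.
That leaves v_4 = 4. Eliminate 4 elsewhere: v_1, v_6.
That leaves v_5 = 3. Strike 3 from v_2.
That leaves v_6 = 1.
That leaves v_2 = 6. Eliminate 6 elsewhere: v_1.
That leaves v_1 = 2.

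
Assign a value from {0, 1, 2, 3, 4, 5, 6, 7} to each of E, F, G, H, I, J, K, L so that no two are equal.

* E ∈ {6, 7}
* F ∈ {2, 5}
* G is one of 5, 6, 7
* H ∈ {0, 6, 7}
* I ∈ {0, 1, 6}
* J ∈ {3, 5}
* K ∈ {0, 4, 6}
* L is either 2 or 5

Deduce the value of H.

Among the 8 variables, 1 fits only I (and all 8 values in {0, 1, 2, 3, 4, 5, 6, 7} must be used), so I = 1.
The 7 still-open variables together cover exactly {0, 2, 3, 4, 5, 6, 7} — 7 values for 7 variables — and 3 appears only in J's list, so J = 3.
The 6 still-open variables draw from only 6 values {0, 2, 4, 5, 6, 7}, so each is used; only K can be 4, hence K = 4.
Among the 5 still-open variables, 0 fits only H (and all 5 values in {0, 2, 5, 6, 7} must be used), so H = 0.

0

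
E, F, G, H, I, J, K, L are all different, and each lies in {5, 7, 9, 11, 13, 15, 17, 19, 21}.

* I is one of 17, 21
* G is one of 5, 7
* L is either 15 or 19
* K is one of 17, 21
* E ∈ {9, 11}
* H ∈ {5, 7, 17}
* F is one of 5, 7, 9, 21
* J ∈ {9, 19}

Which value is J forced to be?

19

The 8 variables draw from only 8 values {5, 7, 9, 11, 15, 17, 19, 21}, so each is used; only E can be 11, hence E = 11.
Among the 7 still-open variables, 15 fits only L (and all 7 values in {5, 7, 9, 15, 17, 19, 21} must be used), so L = 15.
Among the 6 still-open variables, 19 fits only J (and all 6 values in {5, 7, 9, 17, 19, 21} must be used), so J = 19.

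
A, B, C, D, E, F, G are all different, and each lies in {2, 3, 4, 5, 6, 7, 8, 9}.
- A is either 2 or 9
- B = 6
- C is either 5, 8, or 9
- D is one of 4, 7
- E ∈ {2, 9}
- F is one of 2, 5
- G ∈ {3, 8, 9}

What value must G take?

B's domain is down to {6}, so B = 6.
A and E share exactly the 2 values {2, 9}; by pigeonhole those values go to them, so strike 2, 9 from C, F, G.
F must be 5 (only option left). So C can't be 5.
C's domain is down to {8}, so C = 8. Remove 8 from G.
So G = 3.

3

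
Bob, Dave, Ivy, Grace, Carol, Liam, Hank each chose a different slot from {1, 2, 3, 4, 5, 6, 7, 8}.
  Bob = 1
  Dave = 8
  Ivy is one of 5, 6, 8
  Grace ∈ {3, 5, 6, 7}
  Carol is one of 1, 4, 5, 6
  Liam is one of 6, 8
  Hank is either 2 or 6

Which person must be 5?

Ivy

Bob must be 1 (only option left). Strike 1 from Carol.
Dave has just one choice, so Dave = 8. Eliminate 8 elsewhere: Ivy, Liam.
Liam has just one choice, so Liam = 6. Eliminate 6 elsewhere: Ivy, Grace, Carol, Hank.
So 5 goes to Ivy.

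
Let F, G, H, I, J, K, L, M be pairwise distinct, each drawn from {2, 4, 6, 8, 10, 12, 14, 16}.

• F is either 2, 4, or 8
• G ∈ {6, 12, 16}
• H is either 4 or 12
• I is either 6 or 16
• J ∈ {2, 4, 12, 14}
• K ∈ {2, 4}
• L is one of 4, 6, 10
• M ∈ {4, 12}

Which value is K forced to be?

2

The 8 variables draw from only 8 values {2, 4, 6, 8, 10, 12, 14, 16}, so each is used; only F can be 8, hence F = 8.
The 7 still-open variables together cover exactly {2, 4, 6, 10, 12, 14, 16} — 7 values for 7 variables — and 10 appears only in L's list, so L = 10.
Among the 6 still-open variables, 14 fits only J (and all 6 values in {2, 4, 6, 12, 14, 16} must be used), so J = 14.
Among the 5 still-open variables, 2 fits only K (and all 5 values in {2, 4, 6, 12, 16} must be used), so K = 2.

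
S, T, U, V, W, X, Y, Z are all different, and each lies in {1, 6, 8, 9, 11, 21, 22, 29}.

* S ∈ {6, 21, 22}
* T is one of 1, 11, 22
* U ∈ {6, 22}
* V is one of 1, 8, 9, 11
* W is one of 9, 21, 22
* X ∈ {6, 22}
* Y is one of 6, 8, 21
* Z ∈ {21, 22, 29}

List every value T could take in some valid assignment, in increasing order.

1, 11

The 8 variables draw from only 8 values {1, 6, 8, 9, 11, 21, 22, 29}, so each is used; only Z can be 29, hence Z = 29.
U and X between them cover only {6, 22} — a naked pair. Remove those values from S, T, W, Y.
S has just one choice, so S = 21. So W, Y can't be 21.
W's domain is down to {9}, so W = 9. Strike 9 from V.
Y has just one choice, so Y = 8. Strike 8 from V.
No further eliminations apply; T can still be any of 1, 11.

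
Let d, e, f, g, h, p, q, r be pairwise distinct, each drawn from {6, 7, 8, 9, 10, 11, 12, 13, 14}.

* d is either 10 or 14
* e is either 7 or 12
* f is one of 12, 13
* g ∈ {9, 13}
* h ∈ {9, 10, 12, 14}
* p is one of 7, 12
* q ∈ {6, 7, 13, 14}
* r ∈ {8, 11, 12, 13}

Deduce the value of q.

6

e and p share exactly the 2 values {7, 12}; by pigeonhole those values go to them, so strike 7, 12 from f, h, q, r.
That leaves f = 13. Eliminate 13 elsewhere: g, q, r.
g has just one choice, so g = 9. So h can't be 9.
d and h between them cover only {10, 14} — a naked pair. Remove those values from q.
So q = 6.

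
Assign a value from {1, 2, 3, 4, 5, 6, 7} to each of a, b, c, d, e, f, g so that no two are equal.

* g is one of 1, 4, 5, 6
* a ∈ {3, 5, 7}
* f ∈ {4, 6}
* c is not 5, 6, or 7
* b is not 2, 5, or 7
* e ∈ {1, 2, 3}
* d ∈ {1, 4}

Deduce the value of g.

5

The 7 variables draw from only 7 values {1, 2, 3, 4, 5, 6, 7}, so each is used; only a can be 7, hence a = 7.
Among the 6 still-open variables, 5 fits only g (and all 6 values in {1, 2, 3, 4, 5, 6} must be used), so g = 5.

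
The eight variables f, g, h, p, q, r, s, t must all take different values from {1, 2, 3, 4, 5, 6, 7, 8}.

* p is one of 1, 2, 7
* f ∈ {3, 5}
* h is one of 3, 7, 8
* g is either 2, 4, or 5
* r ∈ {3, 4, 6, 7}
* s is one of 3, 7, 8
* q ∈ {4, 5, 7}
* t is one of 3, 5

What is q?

The 8 variables draw from only 8 values {1, 2, 3, 4, 5, 6, 7, 8}, so each is used; only p can be 1, hence p = 1.
The 7 still-open variables draw from only 7 values {2, 3, 4, 5, 6, 7, 8}, so each is used; only g can be 2, hence g = 2.
The 6 still-open variables draw from only 6 values {3, 4, 5, 6, 7, 8}, so each is used; only r can be 6, hence r = 6.
The 5 still-open variables together cover exactly {3, 4, 5, 7, 8} — 5 values for 5 variables — and 4 appears only in q's list, so q = 4.

4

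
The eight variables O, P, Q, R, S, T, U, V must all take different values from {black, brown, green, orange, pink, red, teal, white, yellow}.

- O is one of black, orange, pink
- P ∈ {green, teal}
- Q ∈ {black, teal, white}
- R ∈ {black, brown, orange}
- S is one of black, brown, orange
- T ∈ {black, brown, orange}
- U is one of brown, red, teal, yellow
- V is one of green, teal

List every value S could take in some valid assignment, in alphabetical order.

black, brown, orange

P and V share exactly the 2 values {green, teal}; by pigeonhole those values go to them, so strike green, teal from Q, U.
R, S, T between them cover only {black, brown, orange} — a naked triple. Remove those values from O, Q, U.
O's domain is down to {pink}, so O = pink.
That leaves Q = white.
No further eliminations apply; S can still be any of black, brown, orange.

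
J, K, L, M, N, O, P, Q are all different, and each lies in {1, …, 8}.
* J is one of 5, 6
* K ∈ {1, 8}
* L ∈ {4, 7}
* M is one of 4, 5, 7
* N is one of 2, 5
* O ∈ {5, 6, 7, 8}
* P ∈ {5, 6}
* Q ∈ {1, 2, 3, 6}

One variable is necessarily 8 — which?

The 8 variables draw from only 8 values {1, 2, 3, 4, 5, 6, 7, 8}, so each is used; only Q can be 3, hence Q = 3.
The 7 still-open variables draw from only 7 values {1, 2, 4, 5, 6, 7, 8}, so each is used; only K can be 1, hence K = 1.
The 6 still-open variables together cover exactly {2, 4, 5, 6, 7, 8} — 6 values for 6 variables — and 2 appears only in N's list, so N = 2.
The 5 still-open variables draw from only 5 values {4, 5, 6, 7, 8}, so each is used; only O can be 8, hence O = 8.

O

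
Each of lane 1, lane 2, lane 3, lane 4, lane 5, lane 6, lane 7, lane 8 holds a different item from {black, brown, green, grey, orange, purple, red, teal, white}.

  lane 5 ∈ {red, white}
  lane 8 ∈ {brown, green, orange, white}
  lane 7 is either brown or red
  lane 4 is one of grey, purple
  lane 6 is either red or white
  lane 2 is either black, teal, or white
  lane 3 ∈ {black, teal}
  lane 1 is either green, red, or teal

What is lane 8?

orange

lane 5 and lane 6 between them cover only {red, white} — a naked pair. Remove those values from lane 1, lane 2, lane 7, lane 8.
That leaves lane 7 = brown. Eliminate brown elsewhere: lane 8.
lane 2 and lane 3 between them cover only {black, teal} — a naked pair. Remove those values from lane 1.
That leaves lane 1 = green. Remove green from lane 8.
So lane 8 = orange.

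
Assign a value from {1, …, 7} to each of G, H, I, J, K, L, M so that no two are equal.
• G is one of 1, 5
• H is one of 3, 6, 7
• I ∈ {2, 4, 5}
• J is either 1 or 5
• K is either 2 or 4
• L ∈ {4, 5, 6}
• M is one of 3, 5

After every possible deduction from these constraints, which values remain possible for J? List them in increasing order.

1, 5

The 7 variables draw from only 7 values {1, 2, 3, 4, 5, 6, 7}, so each is used; only H can be 7, hence H = 7.
The 6 still-open variables draw from only 6 values {1, 2, 3, 4, 5, 6}, so each is used; only M can be 3, hence M = 3.
The 5 still-open variables together cover exactly {1, 2, 4, 5, 6} — 5 values for 5 variables — and 6 appears only in L's list, so L = 6.
G and J between them cover only {1, 5} — a naked pair. Remove those values from I.
No further eliminations apply; J can still be any of 1, 5.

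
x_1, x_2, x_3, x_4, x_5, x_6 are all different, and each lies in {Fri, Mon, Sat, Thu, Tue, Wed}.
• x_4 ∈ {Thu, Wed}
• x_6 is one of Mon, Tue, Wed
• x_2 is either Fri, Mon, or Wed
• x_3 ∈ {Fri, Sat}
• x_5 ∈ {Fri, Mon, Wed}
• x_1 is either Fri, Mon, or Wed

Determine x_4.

The 6 variables draw from only 6 values {Fri, Mon, Sat, Thu, Tue, Wed}, so each is used; only x_3 can be Sat, hence x_3 = Sat.
The 5 still-open variables draw from only 5 values {Fri, Mon, Thu, Tue, Wed}, so each is used; only x_4 can be Thu, hence x_4 = Thu.

Thu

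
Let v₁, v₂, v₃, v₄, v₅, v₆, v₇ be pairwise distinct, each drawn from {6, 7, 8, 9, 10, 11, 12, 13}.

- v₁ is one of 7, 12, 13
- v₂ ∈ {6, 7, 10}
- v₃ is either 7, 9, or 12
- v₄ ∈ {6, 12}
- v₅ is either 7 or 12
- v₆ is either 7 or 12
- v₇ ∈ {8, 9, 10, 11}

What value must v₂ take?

10

v₅ and v₆ share exactly the 2 values {7, 12}; by pigeonhole those values go to them, so strike 7, 12 from v₁, v₂, v₃, v₄.
That leaves v₁ = 13.
That leaves v₃ = 9. Eliminate 9 elsewhere: v₇.
That leaves v₄ = 6. Remove 6 from v₂.
So v₂ = 10.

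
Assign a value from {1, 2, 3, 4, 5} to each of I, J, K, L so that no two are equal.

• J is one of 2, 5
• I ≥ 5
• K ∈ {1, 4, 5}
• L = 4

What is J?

I must be 5 (only option left). Remove 5 from J, K.
So J = 2.

2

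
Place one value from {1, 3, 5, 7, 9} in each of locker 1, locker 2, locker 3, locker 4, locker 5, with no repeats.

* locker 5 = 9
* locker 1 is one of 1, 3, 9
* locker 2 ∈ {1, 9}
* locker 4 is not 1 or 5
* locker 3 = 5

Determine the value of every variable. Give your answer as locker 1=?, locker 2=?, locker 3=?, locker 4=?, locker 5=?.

locker 3 must be 5 (only option left).
locker 5 has just one choice, so locker 5 = 9. So locker 1, locker 2, locker 4 can't be 9.
locker 2's domain is down to {1}, so locker 2 = 1. Strike 1 from locker 1.
locker 1 must be 3 (only option left). Strike 3 from locker 4.
locker 4 has just one choice, so locker 4 = 7.

locker 1=3, locker 2=1, locker 3=5, locker 4=7, locker 5=9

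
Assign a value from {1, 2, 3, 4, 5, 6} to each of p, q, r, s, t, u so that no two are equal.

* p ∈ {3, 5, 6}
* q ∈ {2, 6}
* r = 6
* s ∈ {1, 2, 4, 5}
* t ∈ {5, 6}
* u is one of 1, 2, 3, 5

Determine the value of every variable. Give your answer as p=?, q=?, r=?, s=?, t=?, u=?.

p=3, q=2, r=6, s=4, t=5, u=1

r must be 6 (only option left). Remove 6 from p, q, t.
t has just one choice, so t = 5. Eliminate 5 elsewhere: p, s, u.
p has just one choice, so p = 3. So u can't be 3.
q must be 2 (only option left). Remove 2 from s, u.
u's domain is down to {1}, so u = 1. Eliminate 1 elsewhere: s.
That leaves s = 4.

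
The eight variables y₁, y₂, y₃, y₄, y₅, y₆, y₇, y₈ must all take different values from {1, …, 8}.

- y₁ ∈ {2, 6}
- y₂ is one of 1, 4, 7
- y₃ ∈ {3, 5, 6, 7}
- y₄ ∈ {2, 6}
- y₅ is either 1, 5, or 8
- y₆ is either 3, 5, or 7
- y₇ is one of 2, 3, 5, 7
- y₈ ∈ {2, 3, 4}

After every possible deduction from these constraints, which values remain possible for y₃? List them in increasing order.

The 8 variables draw from only 8 values {1, 2, 3, 4, 5, 6, 7, 8}, so each is used; only y₅ can be 8, hence y₅ = 8.
The 7 still-open variables together cover exactly {1, 2, 3, 4, 5, 6, 7} — 7 values for 7 variables — and 1 appears only in y₂'s list, so y₂ = 1.
The 6 still-open variables together cover exactly {2, 3, 4, 5, 6, 7} — 6 values for 6 variables — and 4 appears only in y₈'s list, so y₈ = 4.
y₁ and y₄ between them cover only {2, 6} — a naked pair. Remove those values from y₃, y₇.
No further eliminations apply; y₃ can still be any of 3, 5, 7.

3, 5, 7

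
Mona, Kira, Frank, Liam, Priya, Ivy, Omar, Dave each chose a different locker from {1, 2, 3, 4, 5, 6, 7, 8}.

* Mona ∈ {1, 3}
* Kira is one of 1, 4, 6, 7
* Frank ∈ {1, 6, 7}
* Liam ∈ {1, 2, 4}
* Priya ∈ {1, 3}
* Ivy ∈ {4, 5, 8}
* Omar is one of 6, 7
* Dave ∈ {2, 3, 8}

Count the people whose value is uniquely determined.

The 8 variables together cover exactly {1, 2, 3, 4, 5, 6, 7, 8} — 8 values for 8 variables — and 5 appears only in Ivy's list, so Ivy = 5.
The 7 still-open variables draw from only 7 values {1, 2, 3, 4, 6, 7, 8}, so each is used; only Dave can be 8, hence Dave = 8.
The 6 still-open variables together cover exactly {1, 2, 3, 4, 6, 7} — 6 values for 6 variables — and 2 appears only in Liam's list, so Liam = 2.
Among the 5 still-open variables, 4 fits only Kira (and all 5 values in {1, 3, 4, 6, 7} must be used), so Kira = 4.
The 2 variables Mona and Priya are confined to {1, 3}, which locks those values in; drop them from Frank.
Determined: Kira=4, Liam=2, Ivy=5, Dave=8. The other people each still have more than one consistent value. That makes 4.

4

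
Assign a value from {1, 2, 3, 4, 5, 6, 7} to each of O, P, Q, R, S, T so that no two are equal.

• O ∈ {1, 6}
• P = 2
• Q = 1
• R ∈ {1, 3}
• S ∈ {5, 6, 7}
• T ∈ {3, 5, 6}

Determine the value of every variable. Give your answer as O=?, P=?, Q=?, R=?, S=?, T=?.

P has just one choice, so P = 2.
Q's domain is down to {1}, so Q = 1. Strike 1 from O, R.
R's domain is down to {3}, so R = 3. Remove 3 from T.
O must be 6 (only option left). Eliminate 6 elsewhere: S, T.
T's domain is down to {5}, so T = 5. Remove 5 from S.
S must be 7 (only option left).

O=6, P=2, Q=1, R=3, S=7, T=5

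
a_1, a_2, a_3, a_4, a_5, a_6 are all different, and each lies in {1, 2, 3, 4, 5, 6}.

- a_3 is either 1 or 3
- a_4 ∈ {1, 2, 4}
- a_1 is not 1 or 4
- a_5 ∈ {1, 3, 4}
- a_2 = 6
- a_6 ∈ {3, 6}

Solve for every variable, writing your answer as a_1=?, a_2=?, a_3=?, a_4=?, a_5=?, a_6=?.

a_1=5, a_2=6, a_3=1, a_4=2, a_5=4, a_6=3

a_2's domain is down to {6}, so a_2 = 6. Strike 6 from a_1, a_6.
That leaves a_6 = 3. Remove 3 from a_1, a_3, a_5.
a_3's domain is down to {1}, so a_3 = 1. Eliminate 1 elsewhere: a_4, a_5.
That leaves a_5 = 4. Eliminate 4 elsewhere: a_4.
a_4 must be 2 (only option left). Eliminate 2 elsewhere: a_1.
a_1 has just one choice, so a_1 = 5.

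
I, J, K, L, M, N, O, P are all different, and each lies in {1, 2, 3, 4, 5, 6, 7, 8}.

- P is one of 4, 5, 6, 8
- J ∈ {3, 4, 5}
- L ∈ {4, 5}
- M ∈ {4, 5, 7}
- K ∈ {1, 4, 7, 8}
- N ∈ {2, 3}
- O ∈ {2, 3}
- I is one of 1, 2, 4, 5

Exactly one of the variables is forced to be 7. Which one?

M

The 8 variables together cover exactly {1, 2, 3, 4, 5, 6, 7, 8} — 8 values for 8 variables — and 6 appears only in P's list, so P = 6.
The 7 still-open variables draw from only 7 values {1, 2, 3, 4, 5, 7, 8}, so each is used; only K can be 8, hence K = 8.
Among the 6 still-open variables, 1 fits only I (and all 6 values in {1, 2, 3, 4, 5, 7} must be used), so I = 1.
The 5 still-open variables together cover exactly {2, 3, 4, 5, 7} — 5 values for 5 variables — and 7 appears only in M's list, so M = 7.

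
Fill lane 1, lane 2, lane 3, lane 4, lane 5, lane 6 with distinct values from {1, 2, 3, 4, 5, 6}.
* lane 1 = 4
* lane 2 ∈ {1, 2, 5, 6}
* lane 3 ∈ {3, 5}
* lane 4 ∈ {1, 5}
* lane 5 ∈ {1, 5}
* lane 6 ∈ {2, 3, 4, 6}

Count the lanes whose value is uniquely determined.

2

lane 1 must be 4 (only option left). So lane 6 can't be 4.
lane 4 and lane 5 between them cover only {1, 5} — a naked pair. Remove those values from lane 2, lane 3.
lane 3 must be 3 (only option left). Strike 3 from lane 6.
Determined: lane 1=4, lane 3=3. The other lanes each still have more than one consistent value. That makes 2.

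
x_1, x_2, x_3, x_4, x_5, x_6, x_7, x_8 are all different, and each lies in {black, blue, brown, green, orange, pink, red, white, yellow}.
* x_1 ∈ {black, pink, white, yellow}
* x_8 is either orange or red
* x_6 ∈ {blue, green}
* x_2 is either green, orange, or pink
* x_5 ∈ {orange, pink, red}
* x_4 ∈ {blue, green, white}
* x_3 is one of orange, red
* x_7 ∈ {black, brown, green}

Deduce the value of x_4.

white

x_3 and x_8 between them cover only {orange, red} — a naked pair. Remove those values from x_2, x_5.
x_5 must be pink (only option left). So x_1, x_2 can't be pink.
x_2's domain is down to {green}, so x_2 = green. Strike green from x_4, x_6, x_7.
x_6's domain is down to {blue}, so x_6 = blue. So x_4 can't be blue.
So x_4 = white.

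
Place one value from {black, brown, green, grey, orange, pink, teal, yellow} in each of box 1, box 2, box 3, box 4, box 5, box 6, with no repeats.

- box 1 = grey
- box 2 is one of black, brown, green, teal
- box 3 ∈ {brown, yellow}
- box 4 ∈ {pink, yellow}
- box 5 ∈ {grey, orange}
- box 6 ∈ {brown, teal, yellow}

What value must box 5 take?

box 1 must be grey (only option left). Eliminate grey elsewhere: box 5.
So box 5 = orange.

orange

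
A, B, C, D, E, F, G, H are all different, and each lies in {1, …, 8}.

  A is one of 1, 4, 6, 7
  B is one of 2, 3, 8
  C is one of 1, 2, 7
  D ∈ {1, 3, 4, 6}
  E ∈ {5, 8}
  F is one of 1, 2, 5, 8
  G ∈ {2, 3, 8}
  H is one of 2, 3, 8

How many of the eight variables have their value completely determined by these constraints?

3

B, G, H between them cover only {2, 3, 8} — a naked triple. Remove those values from C, D, E, F.
E has just one choice, so E = 5. Eliminate 5 elsewhere: F.
F's domain is down to {1}, so F = 1. Strike 1 from A, C, D.
C must be 7 (only option left). So A can't be 7.
Determined: C=7, E=5, F=1. The other variables each still have more than one consistent value. That makes 3.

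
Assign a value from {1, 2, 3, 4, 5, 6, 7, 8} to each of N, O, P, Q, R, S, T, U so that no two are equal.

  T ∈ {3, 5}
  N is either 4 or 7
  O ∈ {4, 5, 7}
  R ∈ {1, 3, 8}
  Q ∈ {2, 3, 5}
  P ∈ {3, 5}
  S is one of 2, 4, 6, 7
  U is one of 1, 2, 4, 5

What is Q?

2

The 8 variables together cover exactly {1, 2, 3, 4, 5, 6, 7, 8} — 8 values for 8 variables — and 6 appears only in S's list, so S = 6.
Among the 7 still-open variables, 8 fits only R (and all 7 values in {1, 2, 3, 4, 5, 7, 8} must be used), so R = 8.
The 6 still-open variables together cover exactly {1, 2, 3, 4, 5, 7} — 6 values for 6 variables — and 1 appears only in U's list, so U = 1.
The 5 still-open variables together cover exactly {2, 3, 4, 5, 7} — 5 values for 5 variables — and 2 appears only in Q's list, so Q = 2.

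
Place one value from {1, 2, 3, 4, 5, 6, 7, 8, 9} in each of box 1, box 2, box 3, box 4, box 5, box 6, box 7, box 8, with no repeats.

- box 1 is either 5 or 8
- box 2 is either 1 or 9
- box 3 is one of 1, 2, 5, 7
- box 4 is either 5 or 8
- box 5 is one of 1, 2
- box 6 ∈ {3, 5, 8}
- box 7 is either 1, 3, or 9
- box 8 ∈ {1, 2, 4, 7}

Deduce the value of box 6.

3

The 8 variables draw from only 8 values {1, 2, 3, 4, 5, 7, 8, 9}, so each is used; only box 8 can be 4, hence box 8 = 4.
Among the 7 still-open variables, 7 fits only box 3 (and all 7 values in {1, 2, 3, 5, 7, 8, 9} must be used), so box 3 = 7.
The 6 still-open variables draw from only 6 values {1, 2, 3, 5, 8, 9}, so each is used; only box 5 can be 2, hence box 5 = 2.
The 2 variables box 1 and box 4 are confined to {5, 8}, which locks those values in; drop them from box 6.
So box 6 = 3.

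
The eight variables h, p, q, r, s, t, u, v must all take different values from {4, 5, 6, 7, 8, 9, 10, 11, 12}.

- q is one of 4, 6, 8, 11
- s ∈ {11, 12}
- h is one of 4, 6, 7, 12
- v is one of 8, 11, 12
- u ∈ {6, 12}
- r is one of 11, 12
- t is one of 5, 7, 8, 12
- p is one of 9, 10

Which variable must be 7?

h

r and s between them cover only {11, 12} — a naked pair. Remove those values from h, q, t, u, v.
u has just one choice, so u = 6. Eliminate 6 elsewhere: h, q.
v must be 8 (only option left). Remove 8 from q, t.
q must be 4 (only option left). Eliminate 4 elsewhere: h.
So 7 goes to h.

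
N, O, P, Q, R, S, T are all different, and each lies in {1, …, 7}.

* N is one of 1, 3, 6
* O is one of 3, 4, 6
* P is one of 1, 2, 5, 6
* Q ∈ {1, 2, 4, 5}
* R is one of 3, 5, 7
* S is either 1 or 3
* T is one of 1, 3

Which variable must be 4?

O

The 7 variables together cover exactly {1, 2, 3, 4, 5, 6, 7} — 7 values for 7 variables — and 7 appears only in R's list, so R = 7.
The 2 variables S and T are confined to {1, 3}, which locks those values in; drop them from N, O, P, Q.
N's domain is down to {6}, so N = 6. Strike 6 from O, P.
So 4 goes to O.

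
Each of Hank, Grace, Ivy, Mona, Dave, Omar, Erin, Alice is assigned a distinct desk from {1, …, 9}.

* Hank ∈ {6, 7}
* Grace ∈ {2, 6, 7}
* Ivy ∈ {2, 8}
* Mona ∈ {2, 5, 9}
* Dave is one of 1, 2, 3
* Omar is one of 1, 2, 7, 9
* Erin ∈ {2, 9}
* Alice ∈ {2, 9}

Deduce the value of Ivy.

8

The 8 variables together cover exactly {1, 2, 3, 5, 6, 7, 8, 9} — 8 values for 8 variables — and 3 appears only in Dave's list, so Dave = 3.
The 7 still-open variables draw from only 7 values {1, 2, 5, 6, 7, 8, 9}, so each is used; only Omar can be 1, hence Omar = 1.
The 6 still-open variables draw from only 6 values {2, 5, 6, 7, 8, 9}, so each is used; only Mona can be 5, hence Mona = 5.
The 5 still-open variables draw from only 5 values {2, 6, 7, 8, 9}, so each is used; only Ivy can be 8, hence Ivy = 8.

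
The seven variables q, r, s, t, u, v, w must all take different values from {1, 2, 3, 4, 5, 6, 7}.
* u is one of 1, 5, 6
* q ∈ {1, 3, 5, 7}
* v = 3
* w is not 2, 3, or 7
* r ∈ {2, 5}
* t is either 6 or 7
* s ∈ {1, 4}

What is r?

2

v has just one choice, so v = 3. So q can't be 3.
The 6 still-open variables draw from only 6 values {1, 2, 4, 5, 6, 7}, so each is used; only r can be 2, hence r = 2.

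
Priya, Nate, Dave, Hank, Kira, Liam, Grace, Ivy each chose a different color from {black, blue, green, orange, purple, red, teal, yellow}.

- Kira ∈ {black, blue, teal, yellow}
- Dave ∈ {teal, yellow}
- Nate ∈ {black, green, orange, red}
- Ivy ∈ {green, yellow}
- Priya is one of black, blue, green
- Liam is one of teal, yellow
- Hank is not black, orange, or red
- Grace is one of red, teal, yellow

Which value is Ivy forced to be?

green

The 8 variables together cover exactly {black, blue, green, orange, purple, red, teal, yellow} — 8 values for 8 variables — and orange appears only in Nate's list, so Nate = orange.
The 7 still-open variables draw from only 7 values {black, blue, green, purple, red, teal, yellow}, so each is used; only Hank can be purple, hence Hank = purple.
Among the 6 still-open variables, red fits only Grace (and all 6 values in {black, blue, green, red, teal, yellow} must be used), so Grace = red.
Dave and Liam between them cover only {teal, yellow} — a naked pair. Remove those values from Kira, Ivy.
So Ivy = green.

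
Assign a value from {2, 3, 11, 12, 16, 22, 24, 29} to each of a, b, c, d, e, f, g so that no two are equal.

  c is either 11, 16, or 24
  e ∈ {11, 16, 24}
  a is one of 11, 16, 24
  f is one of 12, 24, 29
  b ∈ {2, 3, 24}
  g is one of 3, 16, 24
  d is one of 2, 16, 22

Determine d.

The 3 variables a, c, e are confined to {11, 16, 24}, which locks those values in; drop them from b, d, f, g.
g's domain is down to {3}, so g = 3. Strike 3 from b.
b has just one choice, so b = 2. Eliminate 2 elsewhere: d.
So d = 22.

22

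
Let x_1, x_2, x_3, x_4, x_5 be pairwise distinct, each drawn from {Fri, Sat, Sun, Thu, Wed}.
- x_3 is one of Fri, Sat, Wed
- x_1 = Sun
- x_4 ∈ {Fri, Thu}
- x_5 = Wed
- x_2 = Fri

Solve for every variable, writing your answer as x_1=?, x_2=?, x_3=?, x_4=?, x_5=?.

x_1's domain is down to {Sun}, so x_1 = Sun.
x_2 has just one choice, so x_2 = Fri. Strike Fri from x_3, x_4.
x_4 must be Thu (only option left).
x_5 has just one choice, so x_5 = Wed. Eliminate Wed elsewhere: x_3.
x_3 has just one choice, so x_3 = Sat.

x_1=Sun, x_2=Fri, x_3=Sat, x_4=Thu, x_5=Wed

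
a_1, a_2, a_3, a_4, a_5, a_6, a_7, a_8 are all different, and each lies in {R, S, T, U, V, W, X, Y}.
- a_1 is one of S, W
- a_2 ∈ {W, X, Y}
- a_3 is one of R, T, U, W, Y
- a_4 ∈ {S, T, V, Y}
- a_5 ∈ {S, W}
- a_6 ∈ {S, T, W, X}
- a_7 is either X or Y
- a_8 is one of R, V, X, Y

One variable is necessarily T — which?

a_6

The 8 variables draw from only 8 values {R, S, T, U, V, W, X, Y}, so each is used; only a_3 can be U, hence a_3 = U.
The 7 still-open variables draw from only 7 values {R, S, T, V, W, X, Y}, so each is used; only a_8 can be R, hence a_8 = R.
Among the 6 still-open variables, V fits only a_4 (and all 6 values in {S, T, V, W, X, Y} must be used), so a_4 = V.
Among the 5 still-open variables, T fits only a_6 (and all 5 values in {S, T, W, X, Y} must be used), so a_6 = T.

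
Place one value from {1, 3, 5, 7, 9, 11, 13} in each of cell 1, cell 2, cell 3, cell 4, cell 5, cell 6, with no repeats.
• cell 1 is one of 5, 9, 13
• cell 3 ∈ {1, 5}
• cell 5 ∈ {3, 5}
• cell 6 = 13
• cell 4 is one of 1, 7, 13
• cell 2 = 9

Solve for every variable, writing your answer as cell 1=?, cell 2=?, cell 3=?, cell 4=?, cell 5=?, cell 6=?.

cell 1=5, cell 2=9, cell 3=1, cell 4=7, cell 5=3, cell 6=13

cell 2's domain is down to {9}, so cell 2 = 9. So cell 1 can't be 9.
cell 6 must be 13 (only option left). Strike 13 from cell 1, cell 4.
cell 1 must be 5 (only option left). Strike 5 from cell 3, cell 5.
That leaves cell 3 = 1. Eliminate 1 elsewhere: cell 4.
That leaves cell 4 = 7.
cell 5 has just one choice, so cell 5 = 3.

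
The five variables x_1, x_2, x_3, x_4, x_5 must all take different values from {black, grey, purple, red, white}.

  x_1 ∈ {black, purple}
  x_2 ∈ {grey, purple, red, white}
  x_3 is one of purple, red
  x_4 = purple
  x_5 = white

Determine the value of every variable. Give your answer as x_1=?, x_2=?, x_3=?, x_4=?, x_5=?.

x_4 has just one choice, so x_4 = purple. Remove purple from x_1, x_2, x_3.
x_5 has just one choice, so x_5 = white. Strike white from x_2.
x_1's domain is down to {black}, so x_1 = black.
x_3 has just one choice, so x_3 = red. Strike red from x_2.
x_2 has just one choice, so x_2 = grey.

x_1=black, x_2=grey, x_3=red, x_4=purple, x_5=white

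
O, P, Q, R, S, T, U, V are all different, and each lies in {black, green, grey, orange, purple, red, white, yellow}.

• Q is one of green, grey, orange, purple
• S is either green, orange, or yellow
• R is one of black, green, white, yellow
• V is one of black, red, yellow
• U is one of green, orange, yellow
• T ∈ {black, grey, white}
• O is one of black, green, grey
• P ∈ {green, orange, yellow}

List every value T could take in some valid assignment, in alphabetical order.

black, grey, white

The 8 variables together cover exactly {black, green, grey, orange, purple, red, white, yellow} — 8 values for 8 variables — and purple appears only in Q's list, so Q = purple.
The 7 still-open variables draw from only 7 values {black, green, grey, orange, red, white, yellow}, so each is used; only V can be red, hence V = red.
P, S, U share exactly the 3 values {green, orange, yellow}; by pigeonhole those values go to them, so strike green, orange, yellow from O, R.
No further eliminations apply; T can still be any of black, grey, white.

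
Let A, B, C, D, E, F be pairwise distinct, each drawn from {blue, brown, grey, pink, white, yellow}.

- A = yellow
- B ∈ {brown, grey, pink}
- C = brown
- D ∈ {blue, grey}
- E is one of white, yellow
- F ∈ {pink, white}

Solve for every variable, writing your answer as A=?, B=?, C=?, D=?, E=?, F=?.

A=yellow, B=grey, C=brown, D=blue, E=white, F=pink

A must be yellow (only option left). Remove yellow from E.
C's domain is down to {brown}, so C = brown. Remove brown from B.
E's domain is down to {white}, so E = white. Remove white from F.
That leaves F = pink. Strike pink from B.
B's domain is down to {grey}, so B = grey. So D can't be grey.
D has just one choice, so D = blue.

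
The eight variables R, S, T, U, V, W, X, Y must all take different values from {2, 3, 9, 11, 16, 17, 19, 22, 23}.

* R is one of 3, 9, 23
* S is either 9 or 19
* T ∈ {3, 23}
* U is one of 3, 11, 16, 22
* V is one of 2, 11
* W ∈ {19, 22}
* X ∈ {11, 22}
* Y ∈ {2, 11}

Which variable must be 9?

S

The 8 variables together cover exactly {2, 3, 9, 11, 16, 19, 22, 23} — 8 values for 8 variables — and 16 appears only in U's list, so U = 16.
V and Y share exactly the 2 values {2, 11}; by pigeonhole those values go to them, so strike 2, 11 from X.
X's domain is down to {22}, so X = 22. So W can't be 22.
That leaves W = 19. Strike 19 from S.
So 9 goes to S.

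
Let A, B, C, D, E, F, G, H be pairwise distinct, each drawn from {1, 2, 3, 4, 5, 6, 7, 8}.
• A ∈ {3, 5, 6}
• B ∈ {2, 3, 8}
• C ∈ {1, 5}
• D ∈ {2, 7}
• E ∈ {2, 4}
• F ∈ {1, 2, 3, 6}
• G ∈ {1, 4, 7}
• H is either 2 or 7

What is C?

5

Among the 8 variables, 8 fits only B (and all 8 values in {1, 2, 3, 4, 5, 6, 7, 8} must be used), so B = 8.
D and H share exactly the 2 values {2, 7}; by pigeonhole those values go to them, so strike 2, 7 from E, F, G.
E must be 4 (only option left). Eliminate 4 elsewhere: G.
That leaves G = 1. Strike 1 from C, F.
So C = 5.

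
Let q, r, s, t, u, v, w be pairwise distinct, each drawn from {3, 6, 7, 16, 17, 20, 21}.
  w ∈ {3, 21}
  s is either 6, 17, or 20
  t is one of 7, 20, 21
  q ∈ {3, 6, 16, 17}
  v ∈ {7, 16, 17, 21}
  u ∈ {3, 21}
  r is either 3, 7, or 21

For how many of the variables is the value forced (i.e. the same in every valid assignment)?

2

u and w between them cover only {3, 21} — a naked pair. Remove those values from q, r, t, v.
That leaves r = 7. Remove 7 from t, v.
t's domain is down to {20}, so t = 20. Strike 20 from s.
Determined: r=7, t=20. The other variables each still have more than one consistent value. That makes 2.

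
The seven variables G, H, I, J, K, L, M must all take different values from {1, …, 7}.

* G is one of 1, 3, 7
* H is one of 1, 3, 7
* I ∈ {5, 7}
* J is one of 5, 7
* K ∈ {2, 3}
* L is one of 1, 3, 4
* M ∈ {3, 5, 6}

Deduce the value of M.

6

The 7 variables together cover exactly {1, 2, 3, 4, 5, 6, 7} — 7 values for 7 variables — and 2 appears only in K's list, so K = 2.
The 6 still-open variables together cover exactly {1, 3, 4, 5, 6, 7} — 6 values for 6 variables — and 4 appears only in L's list, so L = 4.
Among the 5 still-open variables, 6 fits only M (and all 5 values in {1, 3, 5, 6, 7} must be used), so M = 6.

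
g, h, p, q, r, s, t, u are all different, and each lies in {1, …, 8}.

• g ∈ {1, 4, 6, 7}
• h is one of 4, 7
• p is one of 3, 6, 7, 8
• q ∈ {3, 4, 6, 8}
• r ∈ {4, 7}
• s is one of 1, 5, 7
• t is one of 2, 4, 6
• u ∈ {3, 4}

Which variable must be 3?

u

Among the 8 variables, 2 fits only t (and all 8 values in {1, 2, 3, 4, 5, 6, 7, 8} must be used), so t = 2.
The 7 still-open variables together cover exactly {1, 3, 4, 5, 6, 7, 8} — 7 values for 7 variables — and 5 appears only in s's list, so s = 5.
Among the 6 still-open variables, 1 fits only g (and all 6 values in {1, 3, 4, 6, 7, 8} must be used), so g = 1.
h and r share exactly the 2 values {4, 7}; by pigeonhole those values go to them, so strike 4, 7 from p, q, u.
So 3 goes to u.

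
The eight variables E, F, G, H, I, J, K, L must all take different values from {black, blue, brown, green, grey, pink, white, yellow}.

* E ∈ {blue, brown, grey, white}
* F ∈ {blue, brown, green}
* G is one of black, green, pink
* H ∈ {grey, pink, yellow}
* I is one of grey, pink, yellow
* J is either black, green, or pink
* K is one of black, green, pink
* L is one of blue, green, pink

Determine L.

The 8 variables draw from only 8 values {black, blue, brown, green, grey, pink, white, yellow}, so each is used; only E can be white, hence E = white.
The 7 still-open variables draw from only 7 values {black, blue, brown, green, grey, pink, yellow}, so each is used; only F can be brown, hence F = brown.
The 6 still-open variables together cover exactly {black, blue, green, grey, pink, yellow} — 6 values for 6 variables — and blue appears only in L's list, so L = blue.

blue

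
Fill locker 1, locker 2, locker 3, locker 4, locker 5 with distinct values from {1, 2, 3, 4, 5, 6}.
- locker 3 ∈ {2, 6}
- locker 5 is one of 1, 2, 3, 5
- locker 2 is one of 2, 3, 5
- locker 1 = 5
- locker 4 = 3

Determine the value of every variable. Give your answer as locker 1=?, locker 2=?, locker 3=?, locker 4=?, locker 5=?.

locker 1=5, locker 2=2, locker 3=6, locker 4=3, locker 5=1

locker 1 must be 5 (only option left). Remove 5 from locker 2, locker 5.
locker 4 has just one choice, so locker 4 = 3. Strike 3 from locker 2, locker 5.
locker 2 has just one choice, so locker 2 = 2. Eliminate 2 elsewhere: locker 3, locker 5.
locker 3's domain is down to {6}, so locker 3 = 6.
locker 5 must be 1 (only option left).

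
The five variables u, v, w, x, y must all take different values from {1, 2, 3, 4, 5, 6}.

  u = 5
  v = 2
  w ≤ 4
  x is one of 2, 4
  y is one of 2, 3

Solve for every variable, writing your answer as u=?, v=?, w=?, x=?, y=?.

u has just one choice, so u = 5.
v has just one choice, so v = 2. Remove 2 from w, x, y.
x must be 4 (only option left). Remove 4 from w.
That leaves y = 3. So w can't be 3.
w has just one choice, so w = 1.

u=5, v=2, w=1, x=4, y=3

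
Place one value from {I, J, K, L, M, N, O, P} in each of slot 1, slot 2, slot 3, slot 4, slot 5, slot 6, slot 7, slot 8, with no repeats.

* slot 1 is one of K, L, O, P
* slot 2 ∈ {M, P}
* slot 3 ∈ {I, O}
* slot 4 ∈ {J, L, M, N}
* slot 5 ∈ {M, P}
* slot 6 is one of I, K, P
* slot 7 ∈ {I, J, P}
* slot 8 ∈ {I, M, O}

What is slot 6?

The 8 variables together cover exactly {I, J, K, L, M, N, O, P} — 8 values for 8 variables — and N appears only in slot 4's list, so slot 4 = N.
The 7 still-open variables together cover exactly {I, J, K, L, M, O, P} — 7 values for 7 variables — and J appears only in slot 7's list, so slot 7 = J.
Among the 6 still-open variables, L fits only slot 1 (and all 6 values in {I, K, L, M, O, P} must be used), so slot 1 = L.
Among the 5 still-open variables, K fits only slot 6 (and all 5 values in {I, K, M, O, P} must be used), so slot 6 = K.

K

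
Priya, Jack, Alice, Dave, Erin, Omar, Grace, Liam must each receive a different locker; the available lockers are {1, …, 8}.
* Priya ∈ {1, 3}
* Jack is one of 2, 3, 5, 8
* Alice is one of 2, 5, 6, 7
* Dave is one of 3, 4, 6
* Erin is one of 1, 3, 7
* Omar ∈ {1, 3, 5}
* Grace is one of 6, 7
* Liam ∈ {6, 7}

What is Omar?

Among the 8 variables, 4 fits only Dave (and all 8 values in {1, 2, 3, 4, 5, 6, 7, 8} must be used), so Dave = 4.
The 7 still-open variables draw from only 7 values {1, 2, 3, 5, 6, 7, 8}, so each is used; only Jack can be 8, hence Jack = 8.
Among the 6 still-open variables, 2 fits only Alice (and all 6 values in {1, 2, 3, 5, 6, 7} must be used), so Alice = 2.
Among the 5 still-open variables, 5 fits only Omar (and all 5 values in {1, 3, 5, 6, 7} must be used), so Omar = 5.

5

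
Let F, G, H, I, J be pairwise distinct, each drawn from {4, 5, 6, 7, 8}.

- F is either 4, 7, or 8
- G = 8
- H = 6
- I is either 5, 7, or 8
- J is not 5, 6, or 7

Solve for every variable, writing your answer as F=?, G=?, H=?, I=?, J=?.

G must be 8 (only option left). So F, I, J can't be 8.
That leaves H = 6.
J's domain is down to {4}, so J = 4. So F can't be 4.
That leaves F = 7. So I can't be 7.
I's domain is down to {5}, so I = 5.

F=7, G=8, H=6, I=5, J=4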